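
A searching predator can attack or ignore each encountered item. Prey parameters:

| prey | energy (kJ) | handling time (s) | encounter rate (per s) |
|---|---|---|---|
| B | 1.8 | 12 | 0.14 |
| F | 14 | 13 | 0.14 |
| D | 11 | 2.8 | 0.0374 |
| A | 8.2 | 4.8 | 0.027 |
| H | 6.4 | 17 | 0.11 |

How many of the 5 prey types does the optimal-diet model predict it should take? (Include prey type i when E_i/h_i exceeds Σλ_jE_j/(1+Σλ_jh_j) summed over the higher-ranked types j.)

3

Profitabilities (E/h, kJ/s): D 3.93, A 1.71, F 1.08, H 0.376, B 0.15. Add prey in this order while the next type's profitability exceeds the intake rate on those already taken.
Rate on top 1: 0.3724. A: 1.71 > 0.3724 → include.
Rate on top 2: 0.5127. F: 1.08 > 0.5127 → include.
Rate on top 3: 0.8489. H: 0.376 < 0.8489 → exclude; stop.
Optimal diet: D, A, F — 3 of 5 types.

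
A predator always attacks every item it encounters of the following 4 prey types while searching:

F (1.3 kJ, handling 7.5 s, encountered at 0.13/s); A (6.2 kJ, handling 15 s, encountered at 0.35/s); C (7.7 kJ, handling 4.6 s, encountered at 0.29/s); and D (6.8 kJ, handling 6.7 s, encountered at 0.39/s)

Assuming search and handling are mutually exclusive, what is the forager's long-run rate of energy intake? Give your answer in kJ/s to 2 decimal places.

Energy encountered per unit search time: 0.13×1.3 + 0.35×6.2 + 0.29×7.7 + 0.39×6.8 = 7.224 kJ/s.
Handling time per unit search time: 0.13×7.5 + 0.35×15 + 0.29×4.6 + 0.39×6.7 = 10.17.
Rate = 7.224/(1 + 10.17) = 0.6466 kJ/s.

0.65 kJ/s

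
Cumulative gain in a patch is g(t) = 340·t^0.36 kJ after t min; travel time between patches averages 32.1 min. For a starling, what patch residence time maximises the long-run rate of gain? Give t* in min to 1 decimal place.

By the marginal value theorem, leave when the instantaneous gain rate g'(t) equals the habitat-wide average g(t)/(T + t).
g'(t) = 0.36·340·t^-0.64. Setting 0.36·340·t^-0.64 = 340·t^0.36/(32.1+t) gives 0.36(32.1+t) = t, so 0.64·t = 0.36×32.1.
t* = 0.36×32.1/0.64 = 18.06 min.

18.1 min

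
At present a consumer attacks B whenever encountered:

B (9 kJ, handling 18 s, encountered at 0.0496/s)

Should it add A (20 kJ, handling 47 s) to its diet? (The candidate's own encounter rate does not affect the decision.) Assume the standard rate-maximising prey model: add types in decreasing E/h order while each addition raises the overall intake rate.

Intake rate on the current diet: R = (0.0496×9) / (1 + 0.0496×18) = 0.4464/1.893 = 0.2358 kJ/s.
A: E/h = 20/47 = 0.4255 kJ/s.
0.4255 > 0.2358, so adding A raises the average — include it.

Yes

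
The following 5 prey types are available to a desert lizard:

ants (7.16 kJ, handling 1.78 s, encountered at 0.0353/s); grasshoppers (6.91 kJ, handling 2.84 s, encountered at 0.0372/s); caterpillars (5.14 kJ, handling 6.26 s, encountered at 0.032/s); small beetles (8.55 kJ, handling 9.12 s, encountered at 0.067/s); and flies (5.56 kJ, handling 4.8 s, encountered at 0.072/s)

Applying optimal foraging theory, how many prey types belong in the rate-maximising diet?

Rank by E/h (kJ/s): ants 4.02, grasshoppers 2.43, flies 1.16, small beetles 0.938, caterpillars 0.821. Include each in turn until the next type's E/h falls below the running intake rate.
Rate on top 1: 0.2378. grasshoppers: 2.43 > 0.2378 → include.
Rate on top 2: 0.4363. flies: 1.16 > 0.4363 → include.
Rate on top 3: 0.6011. small beetles: 0.938 > 0.6011 → include.
Rate on top 4: 0.6978. caterpillars: 0.821 > 0.6978 → include.
Optimal diet: ants, grasshoppers, flies, small beetles, caterpillars — 5 of 5 types.

5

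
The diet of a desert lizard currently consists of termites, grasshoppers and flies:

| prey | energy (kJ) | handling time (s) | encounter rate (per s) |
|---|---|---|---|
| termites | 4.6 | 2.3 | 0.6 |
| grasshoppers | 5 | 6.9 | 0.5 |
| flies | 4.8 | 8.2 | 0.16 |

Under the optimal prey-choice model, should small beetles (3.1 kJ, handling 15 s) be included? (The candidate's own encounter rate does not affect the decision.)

Intake rate on the current diet: R = (0.6×4.6 + 0.5×5 + 0.16×4.8) / (1 + 0.6×2.3 + 0.5×6.9 + 0.16×8.2) = 6.028/7.142 = 0.844 kJ/s.
Profitability of small beetles: 3.1/15 = 0.2067 kJ/s.
0.2067 < 0.844, so adding small beetles would lower the average — exclude it.

No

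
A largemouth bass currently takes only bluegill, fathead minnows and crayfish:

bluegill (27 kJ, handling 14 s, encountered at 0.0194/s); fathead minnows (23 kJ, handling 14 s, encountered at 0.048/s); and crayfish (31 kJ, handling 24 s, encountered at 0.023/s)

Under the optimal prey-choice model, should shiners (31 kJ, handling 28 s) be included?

Current rate: (0.0194×27 + 0.048×23 + 0.023×31)/(1 + 0.0194×14 + 0.048×14 + 0.023×24) = 0.938 kJ/s.
Profitability of shiners: 31/28 = 1.107 kJ/s.
Since 1.107 > R, including shiners increases the long-run rate.

Yes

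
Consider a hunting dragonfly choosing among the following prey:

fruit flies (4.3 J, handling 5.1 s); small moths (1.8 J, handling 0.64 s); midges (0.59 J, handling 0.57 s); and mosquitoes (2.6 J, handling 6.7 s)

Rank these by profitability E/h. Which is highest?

Profitability E/h (J/s): fruit flies = 4.3/5.1 = 0.843, small moths = 1.8/0.64 = 2.81, midges = 0.59/0.57 = 1.04, mosquitoes = 2.6/6.7 = 0.388.
Ranked: small moths > midges > fruit flies > mosquitoes.

small moths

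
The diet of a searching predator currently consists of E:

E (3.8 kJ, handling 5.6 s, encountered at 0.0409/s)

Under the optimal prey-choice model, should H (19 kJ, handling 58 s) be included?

Yes

Current rate: (0.0409×3.8)/(1 + 0.0409×5.6) = 0.1265 kJ/s.
Profitability of H: 19/58 = 0.3276 kJ/s.
0.3276 > 0.1265, so adding H raises the average — include it.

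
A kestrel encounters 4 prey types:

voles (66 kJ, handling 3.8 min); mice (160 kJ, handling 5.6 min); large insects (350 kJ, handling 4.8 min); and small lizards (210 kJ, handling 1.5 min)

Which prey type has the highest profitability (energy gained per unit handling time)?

Profitability E/h (kJ/min): voles = 66/3.8 = 17.4, mice = 160/5.6 = 28.6, large insects = 350/4.8 = 72.9, small lizards = 210/1.5 = 140.
Ranked: small lizards > large insects > mice > voles.

small lizards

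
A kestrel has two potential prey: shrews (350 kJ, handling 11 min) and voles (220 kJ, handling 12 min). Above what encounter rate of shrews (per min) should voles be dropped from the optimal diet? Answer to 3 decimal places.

Drop voles once their profitability E₂/h₂ falls below the rate achievable on shrews alone: E₂/h₂ = λE₁/(1 + λh₁).
Solve for λ: λE₁h₂ = E₂(1 + λh₁) → λ(E₁h₂ − E₂h₁) = E₂ → λ = E₂/(E₁h₂ − E₂h₁).
λ = 220/(350×12 − 220×11) = 220/1780 = 0.1236 per min.

0.124 per min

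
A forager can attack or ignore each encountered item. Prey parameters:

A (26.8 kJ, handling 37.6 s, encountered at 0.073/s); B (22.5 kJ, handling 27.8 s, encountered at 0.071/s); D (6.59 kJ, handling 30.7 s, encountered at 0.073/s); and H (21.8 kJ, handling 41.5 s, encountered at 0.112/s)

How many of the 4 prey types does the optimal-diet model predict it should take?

E/h in descending order: B 0.809, A 0.713, H 0.525, D 0.215 kJ/s. The optimal diet is the largest prefix of this list for which every included type satisfies E_i/h_i > R on the types above it.
Rate on top 1: 0.5372. A: 0.713 > 0.5372 → include.
Rate on top 2: 0.6215. H: 0.525 < 0.6215 → exclude; stop.
Optimal diet: B, A — 2 of 4 types.

2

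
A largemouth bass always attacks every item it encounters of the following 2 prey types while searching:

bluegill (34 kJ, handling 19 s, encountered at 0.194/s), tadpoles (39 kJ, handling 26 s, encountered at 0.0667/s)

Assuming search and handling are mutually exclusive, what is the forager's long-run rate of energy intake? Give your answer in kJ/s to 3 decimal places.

R = (0.194×34 + 0.0667×39) / (1 + 0.194×19 + 0.0667×26) = 9.197/6.42 = 1.433 kJ/s.

1.433 kJ/s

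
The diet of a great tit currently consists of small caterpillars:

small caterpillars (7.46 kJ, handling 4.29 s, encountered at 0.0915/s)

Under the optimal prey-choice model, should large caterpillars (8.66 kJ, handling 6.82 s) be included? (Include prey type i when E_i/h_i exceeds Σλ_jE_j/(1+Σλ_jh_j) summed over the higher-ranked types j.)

Yes

On small caterpillars alone, R = ΣλE/(1+Σλh) = 0.6826/1.393 = 0.4902 kJ/s.
Profitability of large caterpillars: 8.66/6.82 = 1.27 kJ/s.
1.27 > 0.4902, so adding large caterpillars raises the average — include it.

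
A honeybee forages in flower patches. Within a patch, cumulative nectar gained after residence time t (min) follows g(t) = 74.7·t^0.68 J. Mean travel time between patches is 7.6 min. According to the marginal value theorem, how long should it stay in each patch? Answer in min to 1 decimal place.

16.2 min

Optimal t* satisfies g'(t*) = g(t*)/(T + t*).
g'(t) = 0.68·74.7·t^-0.32. Setting 0.68·74.7·t^-0.32 = 74.7·t^0.68/(7.6+t) gives 0.68(7.6+t) = t, so 0.32·t = 0.68×7.6.
t* = 0.68×7.6/0.32 = 16.15 min.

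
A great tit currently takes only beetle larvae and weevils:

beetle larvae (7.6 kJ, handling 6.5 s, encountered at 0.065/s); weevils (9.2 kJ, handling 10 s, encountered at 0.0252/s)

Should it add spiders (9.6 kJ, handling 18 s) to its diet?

Intake rate on the current diet: R = (0.065×7.6 + 0.0252×9.2) / (1 + 0.065×6.5 + 0.0252×10) = 0.7258/1.675 = 0.4335 kJ/s.
spiders: E/h = 9.6/18 = 0.5333 kJ/s.
0.5333 > 0.4335, so adding spiders raises the average — include it.

Yes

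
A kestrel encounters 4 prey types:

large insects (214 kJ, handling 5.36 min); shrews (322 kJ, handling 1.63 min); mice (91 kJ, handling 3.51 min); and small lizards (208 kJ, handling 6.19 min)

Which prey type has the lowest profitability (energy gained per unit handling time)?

mice

In descending order of E/h:
shrews: 322/1.63 = 198 kJ/min
large insects: 214/5.36 = 39.9 kJ/min
small lizards: 208/6.19 = 33.6 kJ/min
mice: 91/3.51 = 25.9 kJ/min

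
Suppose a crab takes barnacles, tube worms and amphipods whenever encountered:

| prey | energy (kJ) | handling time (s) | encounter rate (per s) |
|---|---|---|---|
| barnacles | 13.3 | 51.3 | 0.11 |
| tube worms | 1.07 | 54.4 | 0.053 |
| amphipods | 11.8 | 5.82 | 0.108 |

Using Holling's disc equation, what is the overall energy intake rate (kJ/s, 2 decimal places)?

R = Σλ_iE_i / (1 + Σλ_ih_i)
Numerator: 0.11×13.3 + 0.053×1.07 + 0.108×11.8 = 2.794
Denominator: 1 + 0.11×51.3 + 0.053×54.4 + 0.108×5.82 = 10.15
R = 2.794/10.15 = 0.2752 kJ/s

0.28 kJ/s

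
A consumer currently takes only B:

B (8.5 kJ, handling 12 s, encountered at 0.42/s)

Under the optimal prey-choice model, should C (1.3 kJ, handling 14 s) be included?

Current rate: (0.42×8.5)/(1 + 0.42×12) = 0.5911 kJ/s.
C: E/h = 1.3/14 = 0.09286 kJ/s.
0.09286 < 0.5911, so adding C would lower the average — exclude it.

No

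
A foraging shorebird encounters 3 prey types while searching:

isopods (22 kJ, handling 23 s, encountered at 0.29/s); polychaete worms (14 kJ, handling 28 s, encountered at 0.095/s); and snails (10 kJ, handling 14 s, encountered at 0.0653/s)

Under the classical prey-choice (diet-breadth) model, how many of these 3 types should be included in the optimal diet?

1

Profitabilities (E/h, kJ/s): isopods 0.957, snails 0.714, polychaete worms 0.5. Add prey in this order while the next type's profitability exceeds the intake rate on those already taken.
Rate on top 1: 0.8318. snails: 0.714 < 0.8318 → exclude; stop.
Optimal diet: isopods — 1 of 3 types.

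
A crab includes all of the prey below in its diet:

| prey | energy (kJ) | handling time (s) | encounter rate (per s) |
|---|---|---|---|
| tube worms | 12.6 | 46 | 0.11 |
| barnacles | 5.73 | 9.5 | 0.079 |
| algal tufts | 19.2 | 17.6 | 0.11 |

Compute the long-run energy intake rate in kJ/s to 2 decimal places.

0.45 kJ/s

Energy encountered per unit search time: 0.11×12.6 + 0.079×5.73 + 0.11×19.2 = 3.951 kJ/s.
Handling time per unit search time: 0.11×46 + 0.079×9.5 + 0.11×17.6 = 7.747.
Rate = 3.951/(1 + 7.747) = 0.4517 kJ/s.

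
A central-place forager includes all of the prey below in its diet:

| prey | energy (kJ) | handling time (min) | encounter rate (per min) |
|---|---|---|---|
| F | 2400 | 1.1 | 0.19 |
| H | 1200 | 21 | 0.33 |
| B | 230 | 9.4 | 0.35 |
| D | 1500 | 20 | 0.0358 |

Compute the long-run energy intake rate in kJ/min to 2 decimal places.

81.20 kJ/min

R = (0.19×2400 + 0.33×1200 + 0.35×230 + 0.0358×1500) / (1 + 0.19×1.1 + 0.33×21 + 0.35×9.4 + 0.0358×20) = 986.2/12.15 = 81.2 kJ/min.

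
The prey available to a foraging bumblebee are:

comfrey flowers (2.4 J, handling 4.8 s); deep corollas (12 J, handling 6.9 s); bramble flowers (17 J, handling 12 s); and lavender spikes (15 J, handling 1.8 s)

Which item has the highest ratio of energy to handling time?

lavender spikes

Profitability E/h (J/s): comfrey flowers = 2.4/4.8 = 0.5, deep corollas = 12/6.9 = 1.74, bramble flowers = 17/12 = 1.42, lavender spikes = 15/1.8 = 8.33.
Ranked: lavender spikes > deep corollas > bramble flowers > comfrey flowers.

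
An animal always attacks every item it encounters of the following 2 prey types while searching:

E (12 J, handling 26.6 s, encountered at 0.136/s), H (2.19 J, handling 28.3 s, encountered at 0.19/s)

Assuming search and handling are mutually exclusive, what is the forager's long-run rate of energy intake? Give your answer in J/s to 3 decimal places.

0.205 J/s

Energy encountered per unit search time: 0.136×12 + 0.19×2.19 = 2.048 J/s.
Handling time per unit search time: 0.136×26.6 + 0.19×28.3 = 8.995.
Rate = 2.048/(1 + 8.995) = 0.2049 J/s.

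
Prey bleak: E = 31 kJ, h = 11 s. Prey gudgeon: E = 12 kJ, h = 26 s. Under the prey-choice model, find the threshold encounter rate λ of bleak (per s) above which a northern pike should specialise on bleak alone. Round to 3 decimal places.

0.018 per s

At the threshold, the rate on bleak alone equals the profitability of gudgeon: λ·31/(1 + λ·11) = 12/26 = 0.4615.
Rearranging, λ(31 − 0.4615×11) = 0.4615, so λ = 0.4615/25.92 = 0.0178 per s.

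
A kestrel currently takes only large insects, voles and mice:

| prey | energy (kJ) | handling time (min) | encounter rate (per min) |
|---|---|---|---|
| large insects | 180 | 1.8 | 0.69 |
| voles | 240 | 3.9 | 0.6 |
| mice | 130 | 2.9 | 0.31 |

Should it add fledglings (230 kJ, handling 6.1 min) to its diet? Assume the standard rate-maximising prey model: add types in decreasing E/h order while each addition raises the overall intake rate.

No

On large insects, voles and mice alone, R = ΣλE/(1+Σλh) = 308.5/5.481 = 56.29 kJ/min.
fledglings: E/h = 230/6.1 = 37.7 kJ/min.
37.7 < 56.29, so adding fledglings would lower the average — exclude it.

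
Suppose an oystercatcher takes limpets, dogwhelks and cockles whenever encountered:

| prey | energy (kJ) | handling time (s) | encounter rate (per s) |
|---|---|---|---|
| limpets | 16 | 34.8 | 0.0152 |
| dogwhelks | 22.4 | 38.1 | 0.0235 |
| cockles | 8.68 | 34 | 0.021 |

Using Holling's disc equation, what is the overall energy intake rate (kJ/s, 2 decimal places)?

0.30 kJ/s

R = (0.0152×16 + 0.0235×22.4 + 0.021×8.68) / (1 + 0.0152×34.8 + 0.0235×38.1 + 0.021×34) = 0.9519/3.138 = 0.3033 kJ/s.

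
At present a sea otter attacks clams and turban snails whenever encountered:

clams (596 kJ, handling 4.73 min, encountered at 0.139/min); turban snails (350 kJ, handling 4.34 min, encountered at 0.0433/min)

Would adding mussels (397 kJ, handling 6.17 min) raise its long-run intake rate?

Yes

On clams and turban snails alone, R = ΣλE/(1+Σλh) = 98/1.845 = 53.1 kJ/min.
mussels: E/h = 397/6.17 = 64.34 kJ/min.
64.34 > 53.1, so adding mussels raises the average — include it.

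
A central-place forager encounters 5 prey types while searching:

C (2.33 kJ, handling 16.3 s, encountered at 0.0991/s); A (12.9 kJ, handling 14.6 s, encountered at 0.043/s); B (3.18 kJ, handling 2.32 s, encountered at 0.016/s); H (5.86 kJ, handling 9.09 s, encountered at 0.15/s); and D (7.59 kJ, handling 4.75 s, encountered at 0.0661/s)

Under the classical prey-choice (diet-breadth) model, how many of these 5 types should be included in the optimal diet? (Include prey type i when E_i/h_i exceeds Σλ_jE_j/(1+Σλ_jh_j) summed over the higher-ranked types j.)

4

Rank by E/h (kJ/s): D 1.6, B 1.37, A 0.884, H 0.645, C 0.143. Include each in turn until the next type's E/h falls below the running intake rate.
Rate on top 1: 0.3818. B: 1.37 > 0.3818 → include.
Rate on top 2: 0.409. A: 0.884 > 0.409 → include.
Rate on top 3: 0.5595. H: 0.645 > 0.5595 → include.
Rate on top 4: 0.5943. C: 0.143 < 0.5943 → exclude; stop.
Optimal diet: D, B, A, H — 4 of 5 types.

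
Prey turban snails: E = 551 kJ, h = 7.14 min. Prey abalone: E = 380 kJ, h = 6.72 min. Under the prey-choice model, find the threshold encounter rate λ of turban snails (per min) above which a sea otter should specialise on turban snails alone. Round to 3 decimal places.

The zero-one rule: include abalone iff E₂/h₂ > λE₁/(1+λh₁). Equality gives the switch point.
λE₁h₂ = E₂ + λE₂h₁ ⇒ λ = E₂/(E₁h₂ − E₂h₁) = 380/(3703 − 2713) = 0.384 per min.

0.384 per min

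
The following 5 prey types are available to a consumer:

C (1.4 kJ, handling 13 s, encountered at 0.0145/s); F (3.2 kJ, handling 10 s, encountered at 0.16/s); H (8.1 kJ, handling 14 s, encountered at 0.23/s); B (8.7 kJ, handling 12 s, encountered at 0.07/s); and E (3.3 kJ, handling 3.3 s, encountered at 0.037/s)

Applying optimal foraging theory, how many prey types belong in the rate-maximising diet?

3

E/h in descending order: E 1, B 0.725, H 0.579, F 0.32, C 0.108 kJ/s. The optimal diet is the largest prefix of this list for which every included type satisfies E_i/h_i > R on the types above it.
Rate on top 1: 0.1088. B: 0.725 > 0.1088 → include.
Rate on top 2: 0.3726. H: 0.579 > 0.3726 → include.
Rate on top 3: 0.5006. F: 0.32 < 0.5006 → exclude; stop.
Optimal diet: E, B, H — 3 of 5 types.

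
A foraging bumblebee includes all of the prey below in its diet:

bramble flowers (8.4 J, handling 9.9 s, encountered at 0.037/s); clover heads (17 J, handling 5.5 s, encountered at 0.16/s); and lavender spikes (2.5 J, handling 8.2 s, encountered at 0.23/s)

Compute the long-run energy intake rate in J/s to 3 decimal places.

Energy encountered per unit search time: 0.037×8.4 + 0.16×17 + 0.23×2.5 = 3.606 J/s.
Handling time per unit search time: 0.037×9.9 + 0.16×5.5 + 0.23×8.2 = 3.132.
Rate = 3.606/(1 + 3.132) = 0.8726 J/s.

0.873 J/s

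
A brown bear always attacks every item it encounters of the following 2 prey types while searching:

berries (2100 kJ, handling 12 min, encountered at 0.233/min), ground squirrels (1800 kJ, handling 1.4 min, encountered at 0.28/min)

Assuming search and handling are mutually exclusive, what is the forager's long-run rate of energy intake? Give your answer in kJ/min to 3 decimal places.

237.178 kJ/min

Energy encountered per unit search time: 0.233×2100 + 0.28×1800 = 993.3 kJ/min.
Handling time per unit search time: 0.233×12 + 0.28×1.4 = 3.188.
Rate = 993.3/(1 + 3.188) = 237.2 kJ/min.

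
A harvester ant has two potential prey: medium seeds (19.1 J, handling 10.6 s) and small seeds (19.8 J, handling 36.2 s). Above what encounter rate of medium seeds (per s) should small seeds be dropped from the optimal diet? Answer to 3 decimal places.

0.041 per s

The zero-one rule: include small seeds iff E₂/h₂ > λE₁/(1+λh₁). Equality gives the switch point.
λE₁h₂ = E₂ + λE₂h₁ ⇒ λ = E₂/(E₁h₂ − E₂h₁) = 19.8/(691.4 − 209.9) = 0.04112 per s.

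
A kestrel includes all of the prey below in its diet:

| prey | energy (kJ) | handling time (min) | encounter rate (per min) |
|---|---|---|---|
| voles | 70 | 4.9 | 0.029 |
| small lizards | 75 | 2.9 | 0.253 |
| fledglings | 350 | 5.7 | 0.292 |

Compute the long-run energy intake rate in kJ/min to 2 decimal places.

R = Σλ_iE_i / (1 + Σλ_ih_i)
Numerator: 0.029×70 + 0.253×75 + 0.292×350 = 123.2
Denominator: 1 + 0.029×4.9 + 0.253×2.9 + 0.292×5.7 = 3.54
R = 123.2/3.54 = 34.8 kJ/min

34.80 kJ/min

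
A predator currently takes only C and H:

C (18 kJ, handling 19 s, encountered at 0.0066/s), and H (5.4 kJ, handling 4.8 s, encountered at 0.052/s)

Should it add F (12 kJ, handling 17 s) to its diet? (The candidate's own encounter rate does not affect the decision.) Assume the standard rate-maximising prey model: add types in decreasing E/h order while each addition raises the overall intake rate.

Current rate: (0.0066×18 + 0.052×5.4)/(1 + 0.0066×19 + 0.052×4.8) = 0.2906 kJ/s.
F: E/h = 12/17 = 0.7059 kJ/s.
Since 0.7059 > R, including F increases the long-run rate.

Yes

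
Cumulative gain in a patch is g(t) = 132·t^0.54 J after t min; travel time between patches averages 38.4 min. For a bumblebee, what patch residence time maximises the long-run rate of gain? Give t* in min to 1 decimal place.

By the marginal value theorem, leave when the instantaneous gain rate g'(t) equals the habitat-wide average g(t)/(T + t).
g'(t) = 0.54·132·t^-0.46. Setting 0.54·132·t^-0.46 = 132·t^0.54/(38.4+t) gives 0.54(38.4+t) = t, so 0.46·t = 0.54×38.4.
t* = 0.54×38.4/0.46 = 45.08 min.

45.1 min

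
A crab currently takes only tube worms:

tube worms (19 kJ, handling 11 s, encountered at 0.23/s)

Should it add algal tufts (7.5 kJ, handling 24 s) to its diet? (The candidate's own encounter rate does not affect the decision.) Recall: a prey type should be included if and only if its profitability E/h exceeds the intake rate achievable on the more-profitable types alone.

Intake rate on the current diet: R = (0.23×19) / (1 + 0.23×11) = 4.37/3.53 = 1.238 kJ/s.
algal tufts: E/h = 7.5/24 = 0.3125 kJ/s.
0.3125 < 1.238, so adding algal tufts would lower the average — exclude it.

No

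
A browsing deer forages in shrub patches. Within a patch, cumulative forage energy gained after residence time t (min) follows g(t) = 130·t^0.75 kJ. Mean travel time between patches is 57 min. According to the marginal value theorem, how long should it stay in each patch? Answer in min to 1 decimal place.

171.0 min

By the marginal value theorem, leave when the instantaneous gain rate g'(t) equals the habitat-wide average g(t)/(T + t).
g'(t) = 0.75·130·t^-0.25. Setting 0.75·130·t^-0.25 = 130·t^0.75/(57+t) gives 0.75(57+t) = t, so 0.25·t = 0.75×57.
t* = 0.75×57/0.25 = 171 min.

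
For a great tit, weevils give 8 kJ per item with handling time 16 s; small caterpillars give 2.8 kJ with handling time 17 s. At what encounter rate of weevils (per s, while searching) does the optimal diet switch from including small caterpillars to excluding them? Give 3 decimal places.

Drop small caterpillars once their profitability E₂/h₂ falls below the rate achievable on weevils alone: E₂/h₂ = λE₁/(1 + λh₁).
Solve for λ: λE₁h₂ = E₂(1 + λh₁) → λ(E₁h₂ − E₂h₁) = E₂ → λ = E₂/(E₁h₂ − E₂h₁).
λ = 2.8/(8×17 − 2.8×16) = 2.8/91.2 = 0.0307 per s.

0.031 per s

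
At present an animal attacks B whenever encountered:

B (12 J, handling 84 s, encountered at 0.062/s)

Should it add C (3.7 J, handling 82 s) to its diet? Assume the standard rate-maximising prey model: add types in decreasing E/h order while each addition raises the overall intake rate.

Current rate: (0.062×12)/(1 + 0.062×84) = 0.1198 J/s.
C: E/h = 3.7/82 = 0.04512 J/s.
Since 0.04512 < R, time spent handling C is better spent searching.

No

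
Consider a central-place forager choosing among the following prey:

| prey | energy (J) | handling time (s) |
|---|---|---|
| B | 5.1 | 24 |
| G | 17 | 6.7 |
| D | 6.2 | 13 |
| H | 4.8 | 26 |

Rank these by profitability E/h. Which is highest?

G

Profitability E/h (J/s): B = 5.1/24 = 0.212, G = 17/6.7 = 2.54, D = 6.2/13 = 0.477, H = 4.8/26 = 0.185.
Ranked: G > D > B > H.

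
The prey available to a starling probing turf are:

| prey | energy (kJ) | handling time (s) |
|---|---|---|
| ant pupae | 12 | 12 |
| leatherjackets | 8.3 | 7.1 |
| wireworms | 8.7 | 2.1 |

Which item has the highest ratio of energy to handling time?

In descending order of E/h:
wireworms: 8.7/2.1 = 4.14 kJ/s
leatherjackets: 8.3/7.1 = 1.17 kJ/s
ant pupae: 12/12 = 1 kJ/s

wireworms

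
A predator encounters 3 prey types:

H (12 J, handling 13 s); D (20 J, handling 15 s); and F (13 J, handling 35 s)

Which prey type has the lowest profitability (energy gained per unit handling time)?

Profitability E/h (J/s): H = 12/13 = 0.923, D = 20/15 = 1.33, F = 13/35 = 0.371.
Ranked: D > H > F.

F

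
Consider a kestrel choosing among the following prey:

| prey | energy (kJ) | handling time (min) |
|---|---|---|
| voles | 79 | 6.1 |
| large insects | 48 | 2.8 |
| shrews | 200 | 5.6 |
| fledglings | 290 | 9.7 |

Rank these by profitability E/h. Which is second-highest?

In descending order of E/h:
shrews: 200/5.6 = 35.7 kJ/min
fledglings: 290/9.7 = 29.9 kJ/min
large insects: 48/2.8 = 17.1 kJ/min
voles: 79/6.1 = 13 kJ/min

fledglings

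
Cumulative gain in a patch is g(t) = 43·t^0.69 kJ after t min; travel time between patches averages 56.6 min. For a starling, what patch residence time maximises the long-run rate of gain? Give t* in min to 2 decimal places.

125.98 min

Maximise g(t)/(T+t): set derivative to zero → g'(t)(T+t) = g(t).
g'(t) = 0.69·43·t^-0.31. Setting 0.69·43·t^-0.31 = 43·t^0.69/(56.6+t) gives 0.69(56.6+t) = t, so 0.31·t = 0.69×56.6.
t* = 0.69×56.6/0.31 = 126 min.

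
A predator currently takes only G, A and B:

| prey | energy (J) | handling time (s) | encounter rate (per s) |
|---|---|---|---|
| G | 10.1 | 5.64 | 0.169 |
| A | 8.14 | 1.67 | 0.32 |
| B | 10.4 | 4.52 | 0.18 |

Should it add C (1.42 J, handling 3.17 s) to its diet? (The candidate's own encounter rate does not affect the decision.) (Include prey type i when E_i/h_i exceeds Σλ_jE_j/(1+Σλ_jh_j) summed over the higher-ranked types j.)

Current rate: (0.169×10.1 + 0.32×8.14 + 0.18×10.4)/(1 + 0.169×5.64 + 0.32×1.67 + 0.18×4.52) = 1.873 J/s.
C: E/h = 1.42/3.17 = 0.4479 J/s.
Since 0.4479 < R, time spent handling C is better spent searching.

No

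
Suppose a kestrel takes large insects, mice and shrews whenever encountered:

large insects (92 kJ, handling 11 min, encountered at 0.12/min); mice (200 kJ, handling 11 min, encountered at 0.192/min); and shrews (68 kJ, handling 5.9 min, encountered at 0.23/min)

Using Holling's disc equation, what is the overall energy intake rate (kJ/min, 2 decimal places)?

R = Σλ_iE_i / (1 + Σλ_ih_i)
Numerator: 0.12×92 + 0.192×200 + 0.23×68 = 65.08
Denominator: 1 + 0.12×11 + 0.192×11 + 0.23×5.9 = 5.789
R = 65.08/5.789 = 11.24 kJ/min

11.24 kJ/min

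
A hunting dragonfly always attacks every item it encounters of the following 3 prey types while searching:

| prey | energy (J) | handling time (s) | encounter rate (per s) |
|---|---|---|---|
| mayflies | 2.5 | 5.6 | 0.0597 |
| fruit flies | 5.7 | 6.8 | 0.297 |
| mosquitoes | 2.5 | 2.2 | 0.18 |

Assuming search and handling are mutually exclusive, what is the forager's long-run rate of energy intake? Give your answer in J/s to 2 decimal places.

Energy encountered per unit search time: 0.0597×2.5 + 0.297×5.7 + 0.18×2.5 = 2.292 J/s.
Handling time per unit search time: 0.0597×5.6 + 0.297×6.8 + 0.18×2.2 = 2.75.
Rate = 2.292/(1 + 2.75) = 0.6113 J/s.

0.61 J/s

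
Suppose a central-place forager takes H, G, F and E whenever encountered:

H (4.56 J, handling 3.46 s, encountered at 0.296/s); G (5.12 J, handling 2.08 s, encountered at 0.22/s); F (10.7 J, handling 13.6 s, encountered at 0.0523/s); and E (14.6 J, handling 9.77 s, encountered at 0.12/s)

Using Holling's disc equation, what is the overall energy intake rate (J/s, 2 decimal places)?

1.10 J/s

R = Σλ_iE_i / (1 + Σλ_ih_i)
Numerator: 0.296×4.56 + 0.22×5.12 + 0.0523×10.7 + 0.12×14.6 = 4.788
Denominator: 1 + 0.296×3.46 + 0.22×2.08 + 0.0523×13.6 + 0.12×9.77 = 4.365
R = 4.788/4.365 = 1.097 J/s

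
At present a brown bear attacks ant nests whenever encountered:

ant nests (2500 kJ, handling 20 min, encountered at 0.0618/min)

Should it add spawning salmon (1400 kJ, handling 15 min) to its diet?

Yes

Intake rate on the current diet: R = (0.0618×2500) / (1 + 0.0618×20) = 154.5/2.236 = 69.1 kJ/min.
Profitability of spawning salmon: 1400/15 = 93.33 kJ/min.
93.33 > 69.1, so adding spawning salmon raises the average — include it.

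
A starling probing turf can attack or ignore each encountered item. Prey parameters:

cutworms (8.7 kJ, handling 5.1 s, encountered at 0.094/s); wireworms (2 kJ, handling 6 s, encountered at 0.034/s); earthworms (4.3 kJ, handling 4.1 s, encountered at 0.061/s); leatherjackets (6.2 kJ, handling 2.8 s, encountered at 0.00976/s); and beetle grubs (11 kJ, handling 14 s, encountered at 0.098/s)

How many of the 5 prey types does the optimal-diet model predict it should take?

4

Rank by E/h (kJ/s): leatherjackets 2.21, cutworms 1.71, earthworms 1.05, beetle grubs 0.786, wireworms 0.333. Include each in turn until the next type's E/h falls below the running intake rate.
Rate on top 1: 0.0589. cutworms: 1.71 > 0.0589 → include.
Rate on top 2: 0.5829. earthworms: 1.05 > 0.5829 → include.
Rate on top 3: 0.6492. beetle grubs: 0.786 > 0.6492 → include.
Rate on top 4: 0.7091. wireworms: 0.333 < 0.7091 → exclude; stop.
Optimal diet: leatherjackets, cutworms, earthworms, beetle grubs — 4 of 5 types.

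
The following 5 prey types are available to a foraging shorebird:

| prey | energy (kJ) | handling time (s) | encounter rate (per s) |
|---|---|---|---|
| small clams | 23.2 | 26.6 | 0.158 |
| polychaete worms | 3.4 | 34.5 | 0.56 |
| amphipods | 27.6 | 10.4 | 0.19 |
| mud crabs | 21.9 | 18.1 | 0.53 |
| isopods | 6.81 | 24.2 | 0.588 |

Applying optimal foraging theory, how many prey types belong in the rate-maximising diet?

Profitabilities (E/h, kJ/s): amphipods 2.65, mud crabs 1.21, small clams 0.872, isopods 0.281, polychaete worms 0.0986. Add prey in this order while the next type's profitability exceeds the intake rate on those already taken.
Rate on top 1: 1.762. mud crabs: 1.21 < 1.762 → exclude; stop.
Optimal diet: amphipods — 1 of 5 types.

1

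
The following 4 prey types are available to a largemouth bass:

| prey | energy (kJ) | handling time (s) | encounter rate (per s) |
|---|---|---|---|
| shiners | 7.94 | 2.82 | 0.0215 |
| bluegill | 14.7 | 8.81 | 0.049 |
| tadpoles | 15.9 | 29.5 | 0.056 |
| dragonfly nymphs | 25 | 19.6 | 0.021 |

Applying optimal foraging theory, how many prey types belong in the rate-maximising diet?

E/h in descending order: shiners 2.82, bluegill 1.67, dragonfly nymphs 1.28, tadpoles 0.539 kJ/s. The optimal diet is the largest prefix of this list for which every included type satisfies E_i/h_i > R on the types above it.
Rate on top 1: 0.161. bluegill: 1.67 > 0.161 → include.
Rate on top 2: 0.5971. dragonfly nymphs: 1.28 > 0.5971 → include.
Rate on top 3: 0.7437. tadpoles: 0.539 < 0.7437 → exclude; stop.
Optimal diet: shiners, bluegill, dragonfly nymphs — 3 of 4 types.

3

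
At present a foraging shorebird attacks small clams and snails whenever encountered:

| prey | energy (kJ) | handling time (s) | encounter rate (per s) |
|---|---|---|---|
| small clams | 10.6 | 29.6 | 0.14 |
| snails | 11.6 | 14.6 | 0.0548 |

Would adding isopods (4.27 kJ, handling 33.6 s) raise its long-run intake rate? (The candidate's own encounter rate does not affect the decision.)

Current rate: (0.14×10.6 + 0.0548×11.6)/(1 + 0.14×29.6 + 0.0548×14.6) = 0.3566 kJ/s.
Profitability of isopods: 4.27/33.6 = 0.1271 kJ/s.
Since 0.1271 < R, time spent handling isopods is better spent searching.

No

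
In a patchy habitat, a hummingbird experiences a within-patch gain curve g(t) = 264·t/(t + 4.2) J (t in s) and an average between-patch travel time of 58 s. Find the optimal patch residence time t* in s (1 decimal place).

Optimal t* satisfies g'(t*) = g(t*)/(T + t*).
g'(t) = 264·4.2/(t + 4.2)². Setting 264·4.2/(t+4.2)² = 264t/[(t+4.2)(58+t)] gives 4.2(58+t) = t(t+4.2), so t² = 4.2×58 = 243.6.
t* = √243.6 = 15.61 s.

15.6 s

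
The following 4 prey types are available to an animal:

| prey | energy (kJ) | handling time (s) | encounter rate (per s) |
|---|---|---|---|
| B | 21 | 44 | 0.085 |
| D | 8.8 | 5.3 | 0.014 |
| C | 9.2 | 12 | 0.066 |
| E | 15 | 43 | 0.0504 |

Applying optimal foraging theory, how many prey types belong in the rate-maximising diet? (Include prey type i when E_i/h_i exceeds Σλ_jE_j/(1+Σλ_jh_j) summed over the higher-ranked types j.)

E/h in descending order: D 1.66, C 0.767, B 0.477, E 0.349 kJ/s. The optimal diet is the largest prefix of this list for which every included type satisfies E_i/h_i > R on the types above it.
Rate on top 1: 0.1147. C: 0.767 > 0.1147 → include.
Rate on top 2: 0.3914. B: 0.477 > 0.3914 → include.
Rate on top 3: 0.4487. E: 0.349 < 0.4487 → exclude; stop.
Optimal diet: D, C, B — 3 of 4 types.

3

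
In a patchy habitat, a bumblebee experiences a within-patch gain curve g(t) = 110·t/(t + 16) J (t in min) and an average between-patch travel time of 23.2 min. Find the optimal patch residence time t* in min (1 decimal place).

By the marginal value theorem, leave when the instantaneous gain rate g'(t) equals the habitat-wide average g(t)/(T + t).
g'(t) = 110·16/(t + 16)². Setting 110·16/(t+16)² = 110t/[(t+16)(23.2+t)] gives 16(23.2+t) = t(t+16), so t² = 16×23.2 = 371.2.
t* = √371.2 = 19.27 min.

19.3 min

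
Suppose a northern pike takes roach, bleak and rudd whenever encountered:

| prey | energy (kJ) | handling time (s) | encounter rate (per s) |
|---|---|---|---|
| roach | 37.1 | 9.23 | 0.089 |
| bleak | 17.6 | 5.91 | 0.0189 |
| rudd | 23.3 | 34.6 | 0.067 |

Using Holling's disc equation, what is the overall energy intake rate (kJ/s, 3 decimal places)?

1.222 kJ/s

Energy encountered per unit search time: 0.089×37.1 + 0.0189×17.6 + 0.067×23.3 = 5.196 kJ/s.
Handling time per unit search time: 0.089×9.23 + 0.0189×5.91 + 0.067×34.6 = 3.251.
Rate = 5.196/(1 + 3.251) = 1.222 kJ/s.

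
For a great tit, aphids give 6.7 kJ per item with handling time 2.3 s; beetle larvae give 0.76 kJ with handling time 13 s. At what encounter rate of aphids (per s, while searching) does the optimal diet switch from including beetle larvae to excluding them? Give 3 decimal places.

The zero-one rule: include beetle larvae iff E₂/h₂ > λE₁/(1+λh₁). Equality gives the switch point.
λE₁h₂ = E₂ + λE₂h₁ ⇒ λ = E₂/(E₁h₂ − E₂h₁) = 0.76/(87.1 − 1.748) = 0.008904 per s.

0.009 per s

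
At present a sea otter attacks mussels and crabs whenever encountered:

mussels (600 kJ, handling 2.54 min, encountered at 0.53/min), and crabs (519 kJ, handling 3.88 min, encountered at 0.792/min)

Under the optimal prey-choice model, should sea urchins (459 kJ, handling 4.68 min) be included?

No

On mussels and crabs alone, R = ΣλE/(1+Σλh) = 729/5.419 = 134.5 kJ/min.
sea urchins: E/h = 459/4.68 = 98.08 kJ/min.
Since 98.08 < R, time spent handling sea urchins is better spent searching.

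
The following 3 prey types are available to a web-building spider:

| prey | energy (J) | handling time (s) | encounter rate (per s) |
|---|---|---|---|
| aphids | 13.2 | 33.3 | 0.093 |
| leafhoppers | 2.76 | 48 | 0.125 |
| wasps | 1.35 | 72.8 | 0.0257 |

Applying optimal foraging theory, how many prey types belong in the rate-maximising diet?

Rank by E/h (J/s): aphids 0.396, leafhoppers 0.0575, wasps 0.0185. Include each in turn until the next type's E/h falls below the running intake rate.
Rate on top 1: 0.2996. leafhoppers: 0.0575 < 0.2996 → exclude; stop.
Optimal diet: aphids — 1 of 3 types.

1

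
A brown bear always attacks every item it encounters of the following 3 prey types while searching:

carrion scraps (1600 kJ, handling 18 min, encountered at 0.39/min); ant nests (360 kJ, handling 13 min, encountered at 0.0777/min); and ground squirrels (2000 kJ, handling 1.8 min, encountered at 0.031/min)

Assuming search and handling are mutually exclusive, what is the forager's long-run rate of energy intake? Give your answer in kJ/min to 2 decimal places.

78.58 kJ/min

R = Σλ_iE_i / (1 + Σλ_ih_i)
Numerator: 0.39×1600 + 0.0777×360 + 0.031×2000 = 714
Denominator: 1 + 0.39×18 + 0.0777×13 + 0.031×1.8 = 9.086
R = 714/9.086 = 78.58 kJ/min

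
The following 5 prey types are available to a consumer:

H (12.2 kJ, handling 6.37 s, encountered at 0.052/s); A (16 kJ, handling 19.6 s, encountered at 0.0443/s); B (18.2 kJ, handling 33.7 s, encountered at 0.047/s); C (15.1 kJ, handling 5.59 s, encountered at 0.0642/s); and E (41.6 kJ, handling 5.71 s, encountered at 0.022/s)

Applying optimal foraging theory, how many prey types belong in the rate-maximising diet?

Profitabilities (E/h, kJ/s): E 7.29, C 2.7, H 1.92, A 0.816, B 0.54. Add prey in this order while the next type's profitability exceeds the intake rate on those already taken.
Rate on top 1: 0.8131. C: 2.7 > 0.8131 → include.
Rate on top 2: 1.27. H: 1.92 > 1.27 → include.
Rate on top 3: 1.387. A: 0.816 < 1.387 → exclude; stop.
Optimal diet: E, C, H — 3 of 5 types.

3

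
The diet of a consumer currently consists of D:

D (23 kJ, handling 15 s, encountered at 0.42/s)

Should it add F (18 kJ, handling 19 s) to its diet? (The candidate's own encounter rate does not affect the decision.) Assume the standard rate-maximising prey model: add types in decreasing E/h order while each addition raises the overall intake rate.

On D alone, R = ΣλE/(1+Σλh) = 9.66/7.3 = 1.323 kJ/s.
F: E/h = 18/19 = 0.9474 kJ/s.
Since 0.9474 < R, time spent handling F is better spent searching.

No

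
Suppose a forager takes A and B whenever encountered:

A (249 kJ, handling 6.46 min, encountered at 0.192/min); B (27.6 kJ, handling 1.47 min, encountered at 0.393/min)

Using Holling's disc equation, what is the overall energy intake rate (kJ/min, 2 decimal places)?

20.81 kJ/min

Energy encountered per unit search time: 0.192×249 + 0.393×27.6 = 58.65 kJ/min.
Handling time per unit search time: 0.192×6.46 + 0.393×1.47 = 1.818.
Rate = 58.65/(1 + 1.818) = 20.81 kJ/min.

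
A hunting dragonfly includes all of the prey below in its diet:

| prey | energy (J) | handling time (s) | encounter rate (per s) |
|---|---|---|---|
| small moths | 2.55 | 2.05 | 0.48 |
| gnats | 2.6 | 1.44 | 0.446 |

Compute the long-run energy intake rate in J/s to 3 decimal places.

R = (0.48×2.55 + 0.446×2.6) / (1 + 0.48×2.05 + 0.446×1.44) = 2.384/2.626 = 0.9076 J/s.

0.908 J/s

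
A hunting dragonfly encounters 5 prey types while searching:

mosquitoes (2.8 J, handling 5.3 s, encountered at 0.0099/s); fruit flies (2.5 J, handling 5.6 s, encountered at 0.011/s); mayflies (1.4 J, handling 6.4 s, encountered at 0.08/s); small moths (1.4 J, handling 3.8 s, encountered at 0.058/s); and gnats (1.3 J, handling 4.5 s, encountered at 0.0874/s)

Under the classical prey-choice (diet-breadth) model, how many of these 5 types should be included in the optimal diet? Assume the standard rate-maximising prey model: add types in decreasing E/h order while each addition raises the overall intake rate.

5

Rank by E/h (J/s): mosquitoes 0.528, fruit flies 0.446, small moths 0.368, gnats 0.289, mayflies 0.219. Include each in turn until the next type's E/h falls below the running intake rate.
Rate on top 1: 0.02634. fruit flies: 0.446 > 0.02634 → include.
Rate on top 2: 0.04957. small moths: 0.368 > 0.04957 → include.
Rate on top 3: 0.1022. gnats: 0.289 > 0.1022 → include.
Rate on top 4: 0.1447. mayflies: 0.219 > 0.1447 → include.
Optimal diet: mosquitoes, fruit flies, small moths, gnats, mayflies — 5 of 5 types.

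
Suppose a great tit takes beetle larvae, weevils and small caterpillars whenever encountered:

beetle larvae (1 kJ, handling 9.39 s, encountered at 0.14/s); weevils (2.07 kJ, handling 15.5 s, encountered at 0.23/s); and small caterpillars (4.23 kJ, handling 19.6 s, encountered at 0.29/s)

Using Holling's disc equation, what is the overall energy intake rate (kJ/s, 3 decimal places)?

R = Σλ_iE_i / (1 + Σλ_ih_i)
Numerator: 0.14×1 + 0.23×2.07 + 0.29×4.23 = 1.843
Denominator: 1 + 0.14×9.39 + 0.23×15.5 + 0.29×19.6 = 11.56
R = 1.843/11.56 = 0.1594 kJ/s

0.159 kJ/s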